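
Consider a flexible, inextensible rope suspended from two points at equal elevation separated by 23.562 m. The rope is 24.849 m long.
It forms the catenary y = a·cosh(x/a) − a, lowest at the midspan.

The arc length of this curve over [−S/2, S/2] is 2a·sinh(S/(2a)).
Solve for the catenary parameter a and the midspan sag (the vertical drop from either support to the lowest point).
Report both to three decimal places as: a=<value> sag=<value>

a=20.745 sag=3.436

seed: a₀ = √(S³/(24(L−S))) = √(23.562³/(24·1.287)) = 20.578956
iter 1: u=0.572478  f(a)=+2.125e-02  f'(a)=-1.292e-01  a ← 20.578956 − (+2.125e-02/-1.292e-01) = 20.743433
iter 2: u=0.567939  f(a)=+2.575e-04  f'(a)=-1.261e-01  a ← 20.743433 − (+2.575e-04/-1.261e-01) = 20.745475
iter 3: u=0.567883  f(a)=+3.883e-08  f'(a)=-1.261e-01  a ← 20.745475 − (+3.883e-08/-1.261e-01) = 20.745475
iter 4: u=0.567883  f(a)=+7.105e-15  f'(a)=-1.261e-01  a ← 20.745475 − (+7.105e-15/-1.261e-01) = 20.745475
converged: |Δa| < 1e-12 after 4 iterations
sag = a·(cosh(S/(2a)) − 1) = 20.745475·(cosh(0.567883) − 1) = 3.435983
T_max/T_min = cosh(S/(2a)) = 1.165626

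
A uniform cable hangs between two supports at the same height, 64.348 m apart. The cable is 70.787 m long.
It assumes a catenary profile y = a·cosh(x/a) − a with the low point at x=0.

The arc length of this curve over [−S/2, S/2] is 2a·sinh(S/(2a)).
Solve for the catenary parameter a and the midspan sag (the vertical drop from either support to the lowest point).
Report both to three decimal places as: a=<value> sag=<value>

seed: a₀ = √(S³/(24(L−S))) = √(64.348³/(24·6.439)) = 41.522907
iter 1: u=0.774849  f(a)=+1.961e-01  f'(a)=-3.292e-01  a ← 41.522907 − (+1.961e-01/-3.292e-01) = 42.118600
iter 2: u=0.763891  f(a)=+4.299e-03  f'(a)=-3.149e-01  a ← 42.118600 − (+4.299e-03/-3.149e-01) = 42.132254
iter 3: u=0.763643  f(a)=+2.170e-06  f'(a)=-3.146e-01  a ← 42.132254 − (+2.170e-06/-3.146e-01) = 42.132261
iter 4: u=0.763643  f(a)=+5.542e-13  f'(a)=-3.146e-01  a ← 42.132261 − (+5.542e-13/-3.146e-01) = 42.132261
converged: |Δa| < 1e-12 after 4 iterations
sag = a·(cosh(S/(2a)) − 1) = 42.132261·(cosh(0.763643) − 1) = 12.893435
T_max/T_min = cosh(S/(2a)) = 1.306023

a=42.132 sag=12.893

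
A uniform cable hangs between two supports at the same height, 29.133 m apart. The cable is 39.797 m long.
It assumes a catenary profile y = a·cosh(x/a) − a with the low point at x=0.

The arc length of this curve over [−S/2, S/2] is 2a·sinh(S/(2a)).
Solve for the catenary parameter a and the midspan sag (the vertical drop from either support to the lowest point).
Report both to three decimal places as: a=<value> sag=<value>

a=10.329 sag=12.091

seed: a₀ = √(S³/(24(L−S))) = √(29.133³/(24·10.664)) = 9.829063
iter 1: u=1.481983  f(a)=+1.234e+00  f'(a)=-2.685e+00  a ← 9.829063 − (+1.234e+00/-2.685e+00) = 10.288658
iter 2: u=1.415782  f(a)=+9.184e-02  f'(a)=-2.299e+00  a ← 10.288658 − (+9.184e-02/-2.299e+00) = 10.328602
iter 3: u=1.410307  f(a)=+5.990e-04  f'(a)=-2.269e+00  a ← 10.328602 − (+5.990e-04/-2.269e+00) = 10.328866
iter 4: u=1.410271  f(a)=+2.585e-08  f'(a)=-2.269e+00  a ← 10.328866 − (+2.585e-08/-2.269e+00) = 10.328866
iter 5: u=1.410271  f(a)=+0.000e+00  f'(a)=-2.269e+00  a ← 10.328866 − (+0.000e+00/-2.269e+00) = 10.328866
converged: |Δa| < 1e-12 after 5 iterations
sag = a·(cosh(S/(2a)) − 1) = 10.328866·(cosh(1.410271) − 1) = 12.090674
T_max/T_min = cosh(S/(2a)) = 2.170571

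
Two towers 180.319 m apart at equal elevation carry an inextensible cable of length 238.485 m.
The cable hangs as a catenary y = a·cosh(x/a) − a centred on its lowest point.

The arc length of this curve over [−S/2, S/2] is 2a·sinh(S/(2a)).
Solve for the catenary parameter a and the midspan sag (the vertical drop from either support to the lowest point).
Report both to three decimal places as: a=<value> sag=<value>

seed: a₀ = √(S³/(24(L−S))) = √(180.319³/(24·58.166)) = 64.807014
iter 1: u=1.391200  f(a)=+5.895e+00  f'(a)=-2.167e+00  a ← 64.807014 − (+5.895e+00/-2.167e+00) = 67.527048
iter 2: u=1.335161  f(a)=+3.915e-01  f'(a)=-1.888e+00  a ← 67.527048 − (+3.915e-01/-1.888e+00) = 67.734368
iter 3: u=1.331075  f(a)=+1.998e-03  f'(a)=-1.869e+00  a ← 67.734368 − (+1.998e-03/-1.869e+00) = 67.735437
iter 4: u=1.331054  f(a)=+5.261e-08  f'(a)=-1.869e+00  a ← 67.735437 − (+5.261e-08/-1.869e+00) = 67.735437
iter 5: u=1.331054  f(a)=-8.527e-14  f'(a)=-1.869e+00  a ← 67.735437 − (-8.527e-14/-1.869e+00) = 67.735437
converged: |Δa| < 1e-12 after 5 iterations
sag = a·(cosh(S/(2a)) − 1) = 67.735437·(cosh(1.331054) − 1) = 69.402680
T_max/T_min = cosh(S/(2a)) = 2.024614

a=67.735 sag=69.403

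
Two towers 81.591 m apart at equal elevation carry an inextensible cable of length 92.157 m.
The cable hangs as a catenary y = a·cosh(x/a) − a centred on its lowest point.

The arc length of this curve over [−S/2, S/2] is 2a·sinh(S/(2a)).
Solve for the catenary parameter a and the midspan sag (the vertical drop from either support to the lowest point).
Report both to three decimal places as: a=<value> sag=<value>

seed: a₀ = √(S³/(24(L−S))) = √(81.591³/(24·10.566)) = 46.280971
iter 1: u=0.881475  f(a)=+4.182e-01  f'(a)=-4.931e-01  a ← 46.280971 − (+4.182e-01/-4.931e-01) = 47.129038
iter 2: u=0.865613  f(a)=+1.177e-02  f'(a)=-4.657e-01  a ← 47.129038 − (+1.177e-02/-4.657e-01) = 47.154315
iter 3: u=0.865149  f(a)=+9.925e-06  f'(a)=-4.649e-01  a ← 47.154315 − (+9.925e-06/-4.649e-01) = 47.154336
iter 4: u=0.865148  f(a)=+7.091e-12  f'(a)=-4.649e-01  a ← 47.154336 − (+7.091e-12/-4.649e-01) = 47.154336
converged: |Δa| < 1e-12 after 4 iterations
sag = a·(cosh(S/(2a)) − 1) = 47.154336·(cosh(0.865148) − 1) = 18.775623
T_max/T_min = cosh(S/(2a)) = 1.398174

a=47.154 sag=18.776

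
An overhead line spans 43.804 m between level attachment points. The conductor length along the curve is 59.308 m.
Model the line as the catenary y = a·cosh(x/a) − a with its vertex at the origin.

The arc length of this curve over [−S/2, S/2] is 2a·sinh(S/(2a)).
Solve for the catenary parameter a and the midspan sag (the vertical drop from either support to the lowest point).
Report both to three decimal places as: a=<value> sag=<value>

a=15.770 sag=17.816

seed: a₀ = √(S³/(24(L−S))) = √(43.804³/(24·15.504)) = 15.029452
iter 1: u=1.457272  f(a)=+1.732e+00  f'(a)=-2.536e+00  a ← 15.029452 − (+1.732e+00/-2.536e+00) = 15.712452
iter 2: u=1.393926  f(a)=+1.251e-01  f'(a)=-2.182e+00  a ← 15.712452 − (+1.251e-01/-2.182e+00) = 15.769774
iter 3: u=1.388859  f(a)=+7.642e-04  f'(a)=-2.155e+00  a ← 15.769774 − (+7.642e-04/-2.155e+00) = 15.770129
iter 4: u=1.388828  f(a)=+2.892e-08  f'(a)=-2.155e+00  a ← 15.770129 − (+2.892e-08/-2.155e+00) = 15.770129
iter 5: u=1.388828  f(a)=-7.105e-15  f'(a)=-2.155e+00  a ← 15.770129 − (-7.105e-15/-2.155e+00) = 15.770129
converged: |Δa| < 1e-12 after 5 iterations
sag = a·(cosh(S/(2a)) − 1) = 15.770129·(cosh(1.388828) − 1) = 17.816426
T_max/T_min = cosh(S/(2a)) = 2.129758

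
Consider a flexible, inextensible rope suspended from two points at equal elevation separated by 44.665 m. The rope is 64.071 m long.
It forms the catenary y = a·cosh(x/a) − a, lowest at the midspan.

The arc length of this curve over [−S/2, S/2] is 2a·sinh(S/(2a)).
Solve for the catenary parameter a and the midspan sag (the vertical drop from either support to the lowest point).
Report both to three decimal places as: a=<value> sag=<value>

seed: a₀ = √(S³/(24(L−S))) = √(44.665³/(24·19.406)) = 13.831758
iter 1: u=1.614581  f(a)=+2.692e+00  f'(a)=-3.609e+00  a ← 13.831758 − (+2.692e+00/-3.609e+00) = 14.577748
iter 2: u=1.531958  f(a)=+2.331e-01  f'(a)=-3.009e+00  a ← 14.577748 − (+2.331e-01/-3.009e+00) = 14.655240
iter 3: u=1.523858  f(a)=+2.115e-03  f'(a)=-2.954e+00  a ← 14.655240 − (+2.115e-03/-2.954e+00) = 14.655956
iter 4: u=1.523783  f(a)=+1.775e-07  f'(a)=-2.954e+00  a ← 14.655956 − (+1.775e-07/-2.954e+00) = 14.655956
iter 5: u=1.523783  f(a)=-1.421e-14  f'(a)=-2.954e+00  a ← 14.655956 − (-1.421e-14/-2.954e+00) = 14.655956
converged: |Δa| < 1e-12 after 5 iterations
sag = a·(cosh(S/(2a)) − 1) = 14.655956·(cosh(1.523783) − 1) = 20.572872
T_max/T_min = cosh(S/(2a)) = 2.403721

a=14.656 sag=20.573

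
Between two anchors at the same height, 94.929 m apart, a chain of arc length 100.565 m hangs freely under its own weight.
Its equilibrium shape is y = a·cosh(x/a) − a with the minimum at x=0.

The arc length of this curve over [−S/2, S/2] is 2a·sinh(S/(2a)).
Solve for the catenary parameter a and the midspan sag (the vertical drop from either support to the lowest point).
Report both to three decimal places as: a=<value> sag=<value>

a=80.224 sag=14.456

seed: a₀ = √(S³/(24(L−S))) = √(94.929³/(24·5.636)) = 79.525653
iter 1: u=0.596845  f(a)=+1.012e-01  f'(a)=-1.469e-01  a ← 79.525653 − (+1.012e-01/-1.469e-01) = 80.215042
iter 2: u=0.591716  f(a)=+1.332e-03  f'(a)=-1.430e-01  a ← 80.215042 − (+1.332e-03/-1.430e-01) = 80.224352
iter 3: u=0.591647  f(a)=+2.371e-07  f'(a)=-1.430e-01  a ← 80.224352 − (+2.371e-07/-1.430e-01) = 80.224354
iter 4: u=0.591647  f(a)=+1.421e-14  f'(a)=-1.430e-01  a ← 80.224354 − (+1.421e-14/-1.430e-01) = 80.224354
converged: |Δa| < 1e-12 after 4 iterations
sag = a·(cosh(S/(2a)) − 1) = 80.224354·(cosh(0.591647) − 1) = 14.455511
T_max/T_min = cosh(S/(2a)) = 1.180189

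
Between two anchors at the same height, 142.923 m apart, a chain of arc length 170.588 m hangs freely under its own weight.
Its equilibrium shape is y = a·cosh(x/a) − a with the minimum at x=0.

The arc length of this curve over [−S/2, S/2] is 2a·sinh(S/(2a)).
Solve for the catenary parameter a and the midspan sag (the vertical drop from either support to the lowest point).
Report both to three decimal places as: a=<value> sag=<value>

seed: a₀ = √(S³/(24(L−S))) = √(142.923³/(24·27.665)) = 66.310488
iter 1: u=1.077680  f(a)=+1.652e+00  f'(a)=-9.354e-01  a ← 66.310488 − (+1.652e+00/-9.354e-01) = 68.076157
iter 2: u=1.049729  f(a)=+6.827e-02  f'(a)=-8.595e-01  a ← 68.076157 − (+6.827e-02/-8.595e-01) = 68.155580
iter 3: u=1.048505  f(a)=+1.278e-04  f'(a)=-8.563e-01  a ← 68.155580 − (+1.278e-04/-8.563e-01) = 68.155730
iter 4: u=1.048503  f(a)=+4.494e-10  f'(a)=-8.563e-01  a ← 68.155730 − (+4.494e-10/-8.563e-01) = 68.155730
iter 5: u=1.048503  f(a)=+0.000e+00  f'(a)=-8.563e-01  a ← 68.155730 − (+0.000e+00/-8.563e-01) = 68.155730
converged: |Δa| < 1e-12 after 5 iterations
sag = a·(cosh(S/(2a)) − 1) = 68.155730·(cosh(1.048503) − 1) = 41.024259
T_max/T_min = cosh(S/(2a)) = 1.601919

a=68.156 sag=41.024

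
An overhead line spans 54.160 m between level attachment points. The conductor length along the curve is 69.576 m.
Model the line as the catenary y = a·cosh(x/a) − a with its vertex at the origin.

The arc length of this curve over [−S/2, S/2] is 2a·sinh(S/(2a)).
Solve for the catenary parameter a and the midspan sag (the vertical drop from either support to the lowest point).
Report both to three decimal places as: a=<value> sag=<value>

a=21.554 sag=19.370

seed: a₀ = √(S³/(24(L−S))) = √(54.160³/(24·15.416)) = 20.721754
iter 1: u=1.306839  f(a)=+1.371e+00  f'(a)=-1.758e+00  a ← 20.721754 − (+1.371e+00/-1.758e+00) = 21.501732
iter 2: u=1.259433  f(a)=+8.122e-02  f'(a)=-1.555e+00  a ← 21.501732 − (+8.122e-02/-1.555e+00) = 21.553954
iter 3: u=1.256382  f(a)=+3.247e-04  f'(a)=-1.543e+00  a ← 21.553954 − (+3.247e-04/-1.543e+00) = 21.554164
iter 4: u=1.256370  f(a)=+5.234e-09  f'(a)=-1.543e+00  a ← 21.554164 − (+5.234e-09/-1.543e+00) = 21.554164
iter 5: u=1.256370  f(a)=+0.000e+00  f'(a)=-1.543e+00  a ← 21.554164 − (+0.000e+00/-1.543e+00) = 21.554164
converged: |Δa| < 1e-12 after 5 iterations
sag = a·(cosh(S/(2a)) − 1) = 21.554164·(cosh(1.256370) − 1) = 19.369997
T_max/T_min = cosh(S/(2a)) = 1.898666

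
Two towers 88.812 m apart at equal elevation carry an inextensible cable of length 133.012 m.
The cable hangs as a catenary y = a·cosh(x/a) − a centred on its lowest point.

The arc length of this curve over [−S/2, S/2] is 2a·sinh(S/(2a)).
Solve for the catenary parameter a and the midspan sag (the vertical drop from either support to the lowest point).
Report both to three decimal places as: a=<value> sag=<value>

a=27.431 sag=44.510

seed: a₀ = √(S³/(24(L−S))) = √(88.812³/(24·44.200)) = 25.697491
iter 1: u=1.728029  f(a)=+7.088e+00  f'(a)=-4.583e+00  a ← 25.697491 − (+7.088e+00/-4.583e+00) = 27.244149
iter 2: u=1.629928  f(a)=+6.904e-01  f'(a)=-3.730e+00  a ← 27.244149 − (+6.904e-01/-3.730e+00) = 27.429231
iter 3: u=1.618930  f(a)=+8.109e-03  f'(a)=-3.643e+00  a ← 27.429231 − (+8.109e-03/-3.643e+00) = 27.431457
iter 4: u=1.618798  f(a)=+1.148e-06  f'(a)=-3.642e+00  a ← 27.431457 − (+1.148e-06/-3.642e+00) = 27.431457
iter 5: u=1.618798  f(a)=+0.000e+00  f'(a)=-3.642e+00  a ← 27.431457 − (+0.000e+00/-3.642e+00) = 27.431457
converged: |Δa| < 1e-12 after 5 iterations
sag = a·(cosh(S/(2a)) − 1) = 27.431457·(cosh(1.618798) − 1) = 44.509719
T_max/T_min = cosh(S/(2a)) = 2.622579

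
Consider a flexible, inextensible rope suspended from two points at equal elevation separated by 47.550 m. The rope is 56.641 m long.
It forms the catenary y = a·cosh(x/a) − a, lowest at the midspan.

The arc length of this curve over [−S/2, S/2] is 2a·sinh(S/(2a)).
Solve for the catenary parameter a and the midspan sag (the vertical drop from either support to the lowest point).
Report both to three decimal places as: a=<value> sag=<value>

seed: a₀ = √(S³/(24(L−S))) = √(47.550³/(24·9.091)) = 22.198025
iter 1: u=1.071041  f(a)=+5.359e-01  f'(a)=-9.170e-01  a ← 22.198025 − (+5.359e-01/-9.170e-01) = 22.782446
iter 2: u=1.043567  f(a)=+2.189e-02  f'(a)=-8.434e-01  a ← 22.782446 − (+2.189e-02/-8.434e-01) = 22.808402
iter 3: u=1.042379  f(a)=+3.998e-05  f'(a)=-8.404e-01  a ← 22.808402 − (+3.998e-05/-8.404e-01) = 22.808450
iter 4: u=1.042377  f(a)=+1.339e-10  f'(a)=-8.404e-01  a ← 22.808450 − (+1.339e-10/-8.404e-01) = 22.808450
iter 5: u=1.042377  f(a)=-7.105e-15  f'(a)=-8.404e-01  a ← 22.808450 − (-7.105e-15/-8.404e-01) = 22.808450
converged: |Δa| < 1e-12 after 5 iterations
sag = a·(cosh(S/(2a)) − 1) = 22.808450·(cosh(1.042377) − 1) = 13.554665
T_max/T_min = cosh(S/(2a)) = 1.594283

a=22.808 sag=13.555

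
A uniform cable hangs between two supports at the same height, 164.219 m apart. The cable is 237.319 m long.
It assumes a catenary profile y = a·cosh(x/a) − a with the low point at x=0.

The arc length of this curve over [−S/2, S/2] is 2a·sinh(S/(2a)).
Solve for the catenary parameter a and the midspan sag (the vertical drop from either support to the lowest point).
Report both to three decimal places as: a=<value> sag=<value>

seed: a₀ = √(S³/(24(L−S))) = √(164.219³/(24·73.100)) = 50.242448
iter 1: u=1.634265  f(a)=+1.041e+01  f'(a)=-3.765e+00  a ← 50.242448 − (+1.041e+01/-3.765e+00) = 53.006398
iter 2: u=1.549049  f(a)=+9.204e-01  f'(a)=-3.126e+00  a ← 53.006398 − (+9.204e-01/-3.126e+00) = 53.300850
iter 3: u=1.540491  f(a)=+8.744e-03  f'(a)=-3.067e+00  a ← 53.300850 − (+8.744e-03/-3.067e+00) = 53.303702
iter 4: u=1.540409  f(a)=+8.058e-07  f'(a)=-3.066e+00  a ← 53.303702 − (+8.058e-07/-3.066e+00) = 53.303702
iter 5: u=1.540409  f(a)=+2.842e-14  f'(a)=-3.066e+00  a ← 53.303702 − (+2.842e-14/-3.066e+00) = 53.303702
converged: |Δa| < 1e-12 after 5 iterations
sag = a·(cosh(S/(2a)) − 1) = 53.303702·(cosh(1.540409) − 1) = 76.778432
T_max/T_min = cosh(S/(2a)) = 2.440396

a=53.304 sag=76.778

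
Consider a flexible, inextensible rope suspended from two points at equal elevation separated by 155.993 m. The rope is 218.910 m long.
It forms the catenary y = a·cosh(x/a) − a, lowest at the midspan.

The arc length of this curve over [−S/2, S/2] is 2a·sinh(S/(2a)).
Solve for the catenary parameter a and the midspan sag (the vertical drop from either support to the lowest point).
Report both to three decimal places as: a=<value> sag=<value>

a=52.928 sag=68.653

seed: a₀ = √(S³/(24(L−S))) = √(155.993³/(24·62.917)) = 50.138120
iter 1: u=1.555633  f(a)=+8.067e+00  f'(a)=-3.172e+00  a ← 50.138120 − (+8.067e+00/-3.172e+00) = 52.681190
iter 2: u=1.480538  f(a)=+6.544e-01  f'(a)=-2.676e+00  a ← 52.681190 − (+6.544e-01/-2.676e+00) = 52.925674
iter 3: u=1.473699  f(a)=+5.146e-03  f'(a)=-2.635e+00  a ← 52.925674 − (+5.146e-03/-2.635e+00) = 52.927627
iter 4: u=1.473644  f(a)=+3.237e-07  f'(a)=-2.634e+00  a ← 52.927627 − (+3.237e-07/-2.634e+00) = 52.927628
iter 5: u=1.473644  f(a)=+0.000e+00  f'(a)=-2.634e+00  a ← 52.927628 − (+0.000e+00/-2.634e+00) = 52.927628
converged: |Δa| < 1e-12 after 5 iterations
sag = a·(cosh(S/(2a)) − 1) = 52.927628·(cosh(1.473644) − 1) = 68.652514
T_max/T_min = cosh(S/(2a)) = 2.297102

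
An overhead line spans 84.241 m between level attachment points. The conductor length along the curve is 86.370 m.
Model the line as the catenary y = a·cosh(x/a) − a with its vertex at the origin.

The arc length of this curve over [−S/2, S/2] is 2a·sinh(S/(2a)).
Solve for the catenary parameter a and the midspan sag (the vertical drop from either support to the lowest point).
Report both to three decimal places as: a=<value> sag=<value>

seed: a₀ = √(S³/(24(L−S))) = √(84.241³/(24·2.129)) = 108.166261
iter 1: u=0.389405  f(a)=+1.620e-02  f'(a)=-3.997e-02  a ← 108.166261 − (+1.620e-02/-3.997e-02) = 108.571613
iter 2: u=0.387951  f(a)=+9.152e-05  f'(a)=-3.952e-02  a ← 108.571613 − (+9.152e-05/-3.952e-02) = 108.573929
iter 3: u=0.387943  f(a)=+2.958e-09  f'(a)=-3.951e-02  a ← 108.573929 − (+2.958e-09/-3.951e-02) = 108.573929
iter 4: u=0.387943  f(a)=+1.421e-14  f'(a)=-3.951e-02  a ← 108.573929 − (+1.421e-14/-3.951e-02) = 108.573929
converged: |Δa| < 1e-12 after 4 iterations
sag = a·(cosh(S/(2a)) − 1) = 108.573929·(cosh(0.387943) − 1) = 8.273160
T_max/T_min = cosh(S/(2a)) = 1.076198

a=108.574 sag=8.273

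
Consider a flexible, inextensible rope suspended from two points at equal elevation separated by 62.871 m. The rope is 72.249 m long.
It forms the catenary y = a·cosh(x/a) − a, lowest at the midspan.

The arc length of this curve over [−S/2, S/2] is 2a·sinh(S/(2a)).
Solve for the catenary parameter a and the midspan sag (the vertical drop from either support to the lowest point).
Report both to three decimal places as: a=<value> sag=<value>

a=33.948 sag=15.625

seed: a₀ = √(S³/(24(L−S))) = √(62.871³/(24·9.378)) = 33.228812
iter 1: u=0.946031  f(a)=+4.287e-01  f'(a)=-6.166e-01  a ← 33.228812 − (+4.287e-01/-6.166e-01) = 33.924081
iter 2: u=0.926643  f(a)=+1.382e-02  f'(a)=-5.774e-01  a ← 33.924081 − (+1.382e-02/-5.774e-01) = 33.948023
iter 3: u=0.925989  f(a)=+1.544e-05  f'(a)=-5.761e-01  a ← 33.948023 − (+1.544e-05/-5.761e-01) = 33.948050
iter 4: u=0.925988  f(a)=+1.930e-11  f'(a)=-5.761e-01  a ← 33.948050 − (+1.930e-11/-5.761e-01) = 33.948050
converged: |Δa| < 1e-12 after 4 iterations
sag = a·(cosh(S/(2a)) − 1) = 33.948050·(cosh(0.925988) − 1) = 15.624620
T_max/T_min = cosh(S/(2a)) = 1.460251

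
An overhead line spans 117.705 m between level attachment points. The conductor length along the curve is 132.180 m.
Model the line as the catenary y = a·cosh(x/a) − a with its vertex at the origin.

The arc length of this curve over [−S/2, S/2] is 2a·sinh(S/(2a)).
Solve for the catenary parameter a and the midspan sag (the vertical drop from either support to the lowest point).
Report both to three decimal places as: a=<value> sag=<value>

seed: a₀ = √(S³/(24(L−S))) = √(117.705³/(24·14.475)) = 68.513706
iter 1: u=0.858989  f(a)=+5.435e-01  f'(a)=-4.546e-01  a ← 68.513706 − (+5.435e-01/-4.546e-01) = 69.709397
iter 2: u=0.844255  f(a)=+1.455e-02  f'(a)=-4.305e-01  a ← 69.709397 − (+1.455e-02/-4.305e-01) = 69.743205
iter 3: u=0.843846  f(a)=+1.107e-05  f'(a)=-4.298e-01  a ← 69.743205 − (+1.107e-05/-4.298e-01) = 69.743231
iter 4: u=0.843845  f(a)=+6.423e-12  f'(a)=-4.298e-01  a ← 69.743231 − (+6.423e-12/-4.298e-01) = 69.743231
converged: |Δa| < 1e-12 after 4 iterations
sag = a·(cosh(S/(2a)) − 1) = 69.743231·(cosh(0.843845) − 1) = 26.340099
T_max/T_min = cosh(S/(2a)) = 1.377672

a=69.743 sag=26.340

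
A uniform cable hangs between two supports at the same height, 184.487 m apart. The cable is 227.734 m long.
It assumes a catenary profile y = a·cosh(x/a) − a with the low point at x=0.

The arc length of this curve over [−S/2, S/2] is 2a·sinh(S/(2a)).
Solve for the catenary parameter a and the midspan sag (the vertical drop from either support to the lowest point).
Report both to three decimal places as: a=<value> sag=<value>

a=80.379 sag=59.000

seed: a₀ = √(S³/(24(L−S))) = √(184.487³/(24·43.247)) = 77.779481
iter 1: u=1.185962  f(a)=+3.145e+00  f'(a)=-1.277e+00  a ← 77.779481 − (+3.145e+00/-1.277e+00) = 80.243393
iter 2: u=1.149546  f(a)=+1.556e-01  f'(a)=-1.153e+00  a ← 80.243393 − (+1.556e-01/-1.153e+00) = 80.378377
iter 3: u=1.147616  f(a)=+4.250e-04  f'(a)=-1.147e+00  a ← 80.378377 − (+4.250e-04/-1.147e+00) = 80.378748
iter 4: u=1.147611  f(a)=+3.189e-09  f'(a)=-1.147e+00  a ← 80.378748 − (+3.189e-09/-1.147e+00) = 80.378748
iter 5: u=1.147611  f(a)=-2.842e-14  f'(a)=-1.147e+00  a ← 80.378748 − (-2.842e-14/-1.147e+00) = 80.378748
converged: |Δa| < 1e-12 after 5 iterations
sag = a·(cosh(S/(2a)) − 1) = 80.378748·(cosh(1.147611) − 1) = 59.000005
T_max/T_min = cosh(S/(2a)) = 1.734025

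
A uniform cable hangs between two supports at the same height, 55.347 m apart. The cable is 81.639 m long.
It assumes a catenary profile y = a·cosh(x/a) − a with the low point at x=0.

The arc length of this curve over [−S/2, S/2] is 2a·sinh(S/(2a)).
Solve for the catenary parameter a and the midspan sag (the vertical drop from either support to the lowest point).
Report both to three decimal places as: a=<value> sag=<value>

a=17.452 sag=26.942

seed: a₀ = √(S³/(24(L−S))) = √(55.347³/(24·26.292)) = 16.391689
iter 1: u=1.688264  f(a)=+4.012e+00  f'(a)=-4.220e+00  a ← 16.391689 − (+4.012e+00/-4.220e+00) = 17.342183
iter 2: u=1.595733  f(a)=+3.754e-01  f'(a)=-3.464e+00  a ← 17.342183 − (+3.754e-01/-3.464e+00) = 17.450538
iter 3: u=1.585825  f(a)=+4.037e-03  f'(a)=-3.390e+00  a ← 17.450538 − (+4.037e-03/-3.390e+00) = 17.451729
iter 4: u=1.585717  f(a)=+4.778e-07  f'(a)=-3.389e+00  a ← 17.451729 − (+4.778e-07/-3.389e+00) = 17.451729
iter 5: u=1.585717  f(a)=+1.421e-14  f'(a)=-3.389e+00  a ← 17.451729 − (+1.421e-14/-3.389e+00) = 17.451729
converged: |Δa| < 1e-12 after 5 iterations
sag = a·(cosh(S/(2a)) − 1) = 17.451729·(cosh(1.585717) − 1) = 26.941901
T_max/T_min = cosh(S/(2a)) = 2.543796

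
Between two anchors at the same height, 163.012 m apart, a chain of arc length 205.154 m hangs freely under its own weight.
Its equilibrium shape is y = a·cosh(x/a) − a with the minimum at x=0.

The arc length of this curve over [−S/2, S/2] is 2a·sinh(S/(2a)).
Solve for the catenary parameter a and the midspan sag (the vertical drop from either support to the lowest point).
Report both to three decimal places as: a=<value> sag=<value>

a=67.844 sag=55.139

seed: a₀ = √(S³/(24(L−S))) = √(163.012³/(24·42.142)) = 65.443448
iter 1: u=1.245442  f(a)=+3.392e+00  f'(a)=-1.499e+00  a ← 65.443448 − (+3.392e+00/-1.499e+00) = 67.706029
iter 2: u=1.203822  f(a)=+1.838e-01  f'(a)=-1.341e+00  a ← 67.706029 − (+1.838e-01/-1.341e+00) = 67.843162
iter 3: u=1.201389  f(a)=+6.085e-04  f'(a)=-1.332e+00  a ← 67.843162 − (+6.085e-04/-1.332e+00) = 67.843618
iter 4: u=1.201380  f(a)=+6.717e-09  f'(a)=-1.332e+00  a ← 67.843618 − (+6.717e-09/-1.332e+00) = 67.843618
iter 5: u=1.201380  f(a)=+2.842e-14  f'(a)=-1.332e+00  a ← 67.843618 − (+2.842e-14/-1.332e+00) = 67.843618
converged: |Δa| < 1e-12 after 5 iterations
sag = a·(cosh(S/(2a)) − 1) = 67.843618·(cosh(1.201380) − 1) = 55.139297
T_max/T_min = cosh(S/(2a)) = 1.812741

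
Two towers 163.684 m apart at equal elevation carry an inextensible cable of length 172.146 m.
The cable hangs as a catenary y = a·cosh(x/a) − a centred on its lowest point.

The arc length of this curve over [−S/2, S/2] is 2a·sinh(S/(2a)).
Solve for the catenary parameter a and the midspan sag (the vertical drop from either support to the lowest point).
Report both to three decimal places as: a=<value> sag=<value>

seed: a₀ = √(S³/(24(L−S))) = √(163.684³/(24·8.462)) = 146.949196
iter 1: u=0.556941  f(a)=+1.322e-01  f'(a)=-1.188e-01  a ← 146.949196 − (+1.322e-01/-1.188e-01) = 148.062266
iter 2: u=0.552754  f(a)=+1.517e-03  f'(a)=-1.161e-01  a ← 148.062266 − (+1.517e-03/-1.161e-01) = 148.075338
iter 3: u=0.552705  f(a)=+2.050e-07  f'(a)=-1.160e-01  a ← 148.075338 − (+2.050e-07/-1.160e-01) = 148.075340
iter 4: u=0.552705  f(a)=+0.000e+00  f'(a)=-1.160e-01  a ← 148.075340 − (+0.000e+00/-1.160e-01) = 148.075340
converged: |Δa| < 1e-12 after 4 iterations
sag = a·(cosh(S/(2a)) − 1) = 148.075340·(cosh(0.552705) − 1) = 23.198907
T_max/T_min = cosh(S/(2a)) = 1.156670

a=148.075 sag=23.199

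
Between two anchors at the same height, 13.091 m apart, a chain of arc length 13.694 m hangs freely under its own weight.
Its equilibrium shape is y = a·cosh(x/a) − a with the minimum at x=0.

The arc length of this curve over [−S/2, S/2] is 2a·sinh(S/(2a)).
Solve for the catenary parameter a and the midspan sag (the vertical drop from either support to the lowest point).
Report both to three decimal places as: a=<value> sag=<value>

seed: a₀ = √(S³/(24(L−S))) = √(13.091³/(24·0.603)) = 12.450734
iter 1: u=0.525712  f(a)=+8.388e-03  f'(a)=-9.957e-02  a ← 12.450734 − (+8.388e-03/-9.957e-02) = 12.534977
iter 2: u=0.522179  f(a)=+8.589e-05  f'(a)=-9.754e-02  a ← 12.534977 − (+8.589e-05/-9.754e-02) = 12.535858
iter 3: u=0.522142  f(a)=+9.214e-09  f'(a)=-9.751e-02  a ← 12.535858 − (+9.214e-09/-9.751e-02) = 12.535858
iter 4: u=0.522142  f(a)=-1.776e-15  f'(a)=-9.751e-02  a ← 12.535858 − (-1.776e-15/-9.751e-02) = 12.535858
converged: |Δa| < 1e-12 after 4 iterations
sag = a·(cosh(S/(2a)) − 1) = 12.535858·(cosh(0.522142) − 1) = 1.748019
T_max/T_min = cosh(S/(2a)) = 1.139442

a=12.536 sag=1.748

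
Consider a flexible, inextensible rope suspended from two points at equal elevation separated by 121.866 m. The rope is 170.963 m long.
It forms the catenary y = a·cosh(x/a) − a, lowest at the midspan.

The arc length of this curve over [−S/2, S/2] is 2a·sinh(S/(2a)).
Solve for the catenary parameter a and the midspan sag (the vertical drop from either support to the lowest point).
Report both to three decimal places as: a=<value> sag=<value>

a=41.370 sag=53.596

seed: a₀ = √(S³/(24(L−S))) = √(121.866³/(24·49.097)) = 39.191396
iter 1: u=1.554755  f(a)=+6.287e+00  f'(a)=-3.166e+00  a ← 39.191396 − (+6.287e+00/-3.166e+00) = 41.177369
iter 2: u=1.479769  f(a)=+5.095e-01  f'(a)=-2.672e+00  a ← 41.177369 − (+5.095e-01/-2.672e+00) = 41.368071
iter 3: u=1.472948  f(a)=+3.998e-03  f'(a)=-2.630e+00  a ← 41.368071 − (+3.998e-03/-2.630e+00) = 41.369591
iter 4: u=1.472893  f(a)=+2.504e-07  f'(a)=-2.630e+00  a ← 41.369591 − (+2.504e-07/-2.630e+00) = 41.369591
iter 5: u=1.472893  f(a)=+2.842e-14  f'(a)=-2.630e+00  a ← 41.369591 − (+2.842e-14/-2.630e+00) = 41.369591
converged: |Δa| < 1e-12 after 5 iterations
sag = a·(cosh(S/(2a)) − 1) = 41.369591·(cosh(1.472893) − 1) = 53.596350
T_max/T_min = cosh(S/(2a)) = 2.295549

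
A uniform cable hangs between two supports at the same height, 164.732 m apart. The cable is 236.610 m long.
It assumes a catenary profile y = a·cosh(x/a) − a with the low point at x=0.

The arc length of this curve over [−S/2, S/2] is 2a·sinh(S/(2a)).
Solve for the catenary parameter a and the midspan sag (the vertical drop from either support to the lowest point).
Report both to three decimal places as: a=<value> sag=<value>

a=53.951 sag=76.075

seed: a₀ = √(S³/(24(L−S))) = √(164.732³/(24·71.878)) = 50.905340
iter 1: u=1.618023  f(a)=+1.002e+01  f'(a)=-3.636e+00  a ← 50.905340 − (+1.002e+01/-3.636e+00) = 53.660418
iter 2: u=1.534949  f(a)=+8.707e-01  f'(a)=-3.029e+00  a ← 53.660418 − (+8.707e-01/-3.029e+00) = 53.947882
iter 3: u=1.526770  f(a)=+7.962e-03  f'(a)=-2.974e+00  a ← 53.947882 − (+7.962e-03/-2.974e+00) = 53.950559
iter 4: u=1.526694  f(a)=+6.792e-07  f'(a)=-2.973e+00  a ← 53.950559 − (+6.792e-07/-2.973e+00) = 53.950559
iter 5: u=1.526694  f(a)=-5.684e-14  f'(a)=-2.973e+00  a ← 53.950559 − (-5.684e-14/-2.973e+00) = 53.950559
converged: |Δa| < 1e-12 after 5 iterations
sag = a·(cosh(S/(2a)) − 1) = 53.950559·(cosh(1.526694) − 1) = 76.075345
T_max/T_min = cosh(S/(2a)) = 2.410094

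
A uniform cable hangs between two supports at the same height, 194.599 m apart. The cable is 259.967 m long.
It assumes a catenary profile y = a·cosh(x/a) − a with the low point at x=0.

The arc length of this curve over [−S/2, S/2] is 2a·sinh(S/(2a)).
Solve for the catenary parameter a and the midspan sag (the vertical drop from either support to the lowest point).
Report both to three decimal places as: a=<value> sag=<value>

a=71.753 sag=76.720

seed: a₀ = √(S³/(24(L−S))) = √(194.599³/(24·65.368)) = 68.536621
iter 1: u=1.419672  f(a)=+6.912e+00  f'(a)=-2.321e+00  a ← 68.536621 − (+6.912e+00/-2.321e+00) = 71.515208
iter 2: u=1.360543  f(a)=+4.762e-01  f'(a)=-2.011e+00  a ← 71.515208 − (+4.762e-01/-2.011e+00) = 71.751984
iter 3: u=1.356053  f(a)=+2.629e-03  f'(a)=-1.989e+00  a ← 71.751984 − (+2.629e-03/-1.989e+00) = 71.753306
iter 4: u=1.356028  f(a)=+8.113e-08  f'(a)=-1.989e+00  a ← 71.753306 − (+8.113e-08/-1.989e+00) = 71.753306
iter 5: u=1.356028  f(a)=+0.000e+00  f'(a)=-1.989e+00  a ← 71.753306 − (+0.000e+00/-1.989e+00) = 71.753306
converged: |Δa| < 1e-12 after 5 iterations
sag = a·(cosh(S/(2a)) − 1) = 71.753306·(cosh(1.356028) − 1) = 76.719746
T_max/T_min = cosh(S/(2a)) = 2.069215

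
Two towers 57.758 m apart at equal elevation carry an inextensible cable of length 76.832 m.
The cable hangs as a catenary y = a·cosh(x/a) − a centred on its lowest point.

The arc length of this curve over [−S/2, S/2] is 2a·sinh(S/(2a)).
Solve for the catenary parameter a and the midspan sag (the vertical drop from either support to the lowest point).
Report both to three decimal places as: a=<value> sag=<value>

a=21.464 sag=22.542

seed: a₀ = √(S³/(24(L−S))) = √(57.758³/(24·19.074)) = 20.515954
iter 1: u=1.407636  f(a)=+1.981e+00  f'(a)=-2.255e+00  a ← 20.515954 − (+1.981e+00/-2.255e+00) = 21.394632
iter 2: u=1.349825  f(a)=+1.344e-01  f'(a)=-1.958e+00  a ← 21.394632 − (+1.344e-01/-1.958e+00) = 21.463257
iter 3: u=1.345509  f(a)=+7.179e-04  f'(a)=-1.938e+00  a ← 21.463257 − (+7.179e-04/-1.938e+00) = 21.463628
iter 4: u=1.345485  f(a)=+2.073e-08  f'(a)=-1.937e+00  a ← 21.463628 − (+2.073e-08/-1.937e+00) = 21.463628
iter 5: u=1.345485  f(a)=+0.000e+00  f'(a)=-1.937e+00  a ← 21.463628 − (+0.000e+00/-1.937e+00) = 21.463628
converged: |Δa| < 1e-12 after 5 iterations
sag = a·(cosh(S/(2a)) − 1) = 21.463628·(cosh(1.345485) − 1) = 22.541785
T_max/T_min = cosh(S/(2a)) = 2.050232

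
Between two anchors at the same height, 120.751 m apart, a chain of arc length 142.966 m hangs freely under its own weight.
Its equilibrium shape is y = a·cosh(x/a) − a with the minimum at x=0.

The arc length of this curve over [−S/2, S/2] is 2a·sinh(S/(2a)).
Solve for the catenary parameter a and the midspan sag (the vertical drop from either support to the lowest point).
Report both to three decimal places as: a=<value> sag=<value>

seed: a₀ = √(S³/(24(L−S))) = √(120.751³/(24·22.215)) = 57.465518
iter 1: u=1.050639  f(a)=+1.259e+00  f'(a)=-8.619e-01  a ← 57.465518 − (+1.259e+00/-8.619e-01) = 58.925965
iter 2: u=1.024599  f(a)=+4.959e-02  f'(a)=-7.952e-01  a ← 58.925965 − (+4.959e-02/-7.952e-01) = 58.988318
iter 3: u=1.023516  f(a)=+8.392e-05  f'(a)=-7.926e-01  a ← 58.988318 − (+8.392e-05/-7.926e-01) = 58.988424
iter 4: u=1.023514  f(a)=+2.413e-10  f'(a)=-7.925e-01  a ← 58.988424 − (+2.413e-10/-7.925e-01) = 58.988424
iter 5: u=1.023514  f(a)=-2.842e-14  f'(a)=-7.925e-01  a ← 58.988424 − (-2.842e-14/-7.925e-01) = 58.988424
converged: |Δa| < 1e-12 after 5 iterations
sag = a·(cosh(S/(2a)) − 1) = 58.988424·(cosh(1.023514) − 1) = 33.690880
T_max/T_min = cosh(S/(2a)) = 1.571144

a=58.988 sag=33.691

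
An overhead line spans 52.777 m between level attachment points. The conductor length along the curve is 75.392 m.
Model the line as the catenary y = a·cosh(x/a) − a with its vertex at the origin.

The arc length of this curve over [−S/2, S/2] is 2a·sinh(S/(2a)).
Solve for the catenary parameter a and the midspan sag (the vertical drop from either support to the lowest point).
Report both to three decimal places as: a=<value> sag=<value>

a=17.426 sag=24.103

seed: a₀ = √(S³/(24(L−S))) = √(52.777³/(24·22.615)) = 16.457472
iter 1: u=1.603436  f(a)=+3.092e+00  f'(a)=-3.523e+00  a ← 16.457472 − (+3.092e+00/-3.523e+00) = 17.335042
iter 2: u=1.522263  f(a)=+2.645e-01  f'(a)=-2.944e+00  a ← 17.335042 − (+2.645e-01/-2.944e+00) = 17.424897
iter 3: u=1.514414  f(a)=+2.336e-03  f'(a)=-2.892e+00  a ← 17.424897 − (+2.336e-03/-2.892e+00) = 17.425705
iter 4: u=1.514343  f(a)=+1.858e-07  f'(a)=-2.891e+00  a ← 17.425705 − (+1.858e-07/-2.891e+00) = 17.425705
iter 5: u=1.514343  f(a)=+1.421e-14  f'(a)=-2.891e+00  a ← 17.425705 − (+1.421e-14/-2.891e+00) = 17.425705
converged: |Δa| < 1e-12 after 5 iterations
sag = a·(cosh(S/(2a)) − 1) = 17.425705·(cosh(1.514343) − 1) = 24.103124
T_max/T_min = cosh(S/(2a)) = 2.383194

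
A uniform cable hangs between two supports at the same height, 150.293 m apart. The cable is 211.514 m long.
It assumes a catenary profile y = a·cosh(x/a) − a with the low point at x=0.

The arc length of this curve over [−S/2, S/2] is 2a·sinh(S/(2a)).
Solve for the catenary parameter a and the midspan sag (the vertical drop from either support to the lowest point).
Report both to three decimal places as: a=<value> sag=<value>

seed: a₀ = √(S³/(24(L−S))) = √(150.293³/(24·61.221)) = 48.067585
iter 1: u=1.563351  f(a)=+7.932e+00  f'(a)=-3.227e+00  a ← 48.067585 − (+7.932e+00/-3.227e+00) = 50.525759
iter 2: u=1.487291  f(a)=+6.491e-01  f'(a)=-2.718e+00  a ← 50.525759 − (+6.491e-01/-2.718e+00) = 50.764529
iter 3: u=1.480295  f(a)=+5.202e-03  f'(a)=-2.675e+00  a ← 50.764529 − (+5.202e-03/-2.675e+00) = 50.766474
iter 4: u=1.480239  f(a)=+3.401e-07  f'(a)=-2.675e+00  a ← 50.766474 − (+3.401e-07/-2.675e+00) = 50.766474
iter 5: u=1.480239  f(a)=+0.000e+00  f'(a)=-2.675e+00  a ← 50.766474 − (+0.000e+00/-2.675e+00) = 50.766474
converged: |Δa| < 1e-12 after 5 iterations
sag = a·(cosh(S/(2a)) − 1) = 50.766474·(cosh(1.480239) − 1) = 66.544130
T_max/T_min = cosh(S/(2a)) = 2.310789

a=50.766 sag=66.544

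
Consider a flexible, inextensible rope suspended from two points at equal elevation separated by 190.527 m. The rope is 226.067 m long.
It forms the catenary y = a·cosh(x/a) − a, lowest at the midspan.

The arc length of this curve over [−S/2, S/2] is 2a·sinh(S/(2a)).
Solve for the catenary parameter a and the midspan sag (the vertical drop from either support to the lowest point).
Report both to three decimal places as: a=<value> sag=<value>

a=92.466 sag=53.570

seed: a₀ = √(S³/(24(L−S))) = √(190.527³/(24·35.540)) = 90.047251
iter 1: u=1.057928  f(a)=+2.043e+00  f'(a)=-8.813e-01  a ← 90.047251 − (+2.043e+00/-8.813e-01) = 92.365002
iter 2: u=1.031381  f(a)=+8.152e-02  f'(a)=-8.122e-01  a ← 92.365002 − (+8.152e-02/-8.122e-01) = 92.465371
iter 3: u=1.030261  f(a)=+1.418e-04  f'(a)=-8.094e-01  a ← 92.465371 − (+1.418e-04/-8.094e-01) = 92.465547
iter 4: u=1.030259  f(a)=+4.307e-10  f'(a)=-8.094e-01  a ← 92.465547 − (+4.307e-10/-8.094e-01) = 92.465547
iter 5: u=1.030259  f(a)=+5.684e-14  f'(a)=-8.094e-01  a ← 92.465547 − (+5.684e-14/-8.094e-01) = 92.465547
converged: |Δa| < 1e-12 after 5 iterations
sag = a·(cosh(S/(2a)) − 1) = 92.465547·(cosh(1.030259) − 1) = 53.570235
T_max/T_min = cosh(S/(2a)) = 1.579353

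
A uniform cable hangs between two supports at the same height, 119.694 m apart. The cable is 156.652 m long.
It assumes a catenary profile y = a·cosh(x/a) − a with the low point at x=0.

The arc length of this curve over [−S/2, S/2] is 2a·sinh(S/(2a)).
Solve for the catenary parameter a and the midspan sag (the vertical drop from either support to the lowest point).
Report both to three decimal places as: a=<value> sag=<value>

seed: a₀ = √(S³/(24(L−S))) = √(119.694³/(24·36.958)) = 43.969216
iter 1: u=1.361111  f(a)=+3.578e+00  f'(a)=-2.014e+00  a ← 43.969216 − (+3.578e+00/-2.014e+00) = 45.746118
iter 2: u=1.308242  f(a)=+2.284e-01  f'(a)=-1.764e+00  a ← 45.746118 − (+2.284e-01/-1.764e+00) = 45.875549
iter 3: u=1.304551  f(a)=+1.070e-03  f'(a)=-1.748e+00  a ← 45.875549 − (+1.070e-03/-1.748e+00) = 45.876161
iter 4: u=1.304534  f(a)=+2.374e-08  f'(a)=-1.748e+00  a ← 45.876161 − (+2.374e-08/-1.748e+00) = 45.876161
iter 5: u=1.304534  f(a)=+2.842e-14  f'(a)=-1.748e+00  a ← 45.876161 − (+2.842e-14/-1.748e+00) = 45.876161
converged: |Δa| < 1e-12 after 5 iterations
sag = a·(cosh(S/(2a)) − 1) = 45.876161·(cosh(1.304534) − 1) = 44.895996
T_max/T_min = cosh(S/(2a)) = 1.978635

a=45.876 sag=44.896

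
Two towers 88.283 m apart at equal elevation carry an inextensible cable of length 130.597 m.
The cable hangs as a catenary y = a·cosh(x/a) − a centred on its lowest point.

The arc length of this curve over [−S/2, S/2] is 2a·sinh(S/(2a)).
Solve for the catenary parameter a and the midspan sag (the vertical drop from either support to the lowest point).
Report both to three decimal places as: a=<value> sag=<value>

seed: a₀ = √(S³/(24(L−S))) = √(88.283³/(24·42.314)) = 26.029628
iter 1: u=1.695818  f(a)=+6.518e+00  f'(a)=-4.288e+00  a ← 26.029628 − (+6.518e+00/-4.288e+00) = 27.549857
iter 2: u=1.602241  f(a)=+6.147e-01  f'(a)=-3.514e+00  a ← 27.549857 − (+6.147e-01/-3.514e+00) = 27.724781
iter 3: u=1.592132  f(a)=+6.722e-03  f'(a)=-3.437e+00  a ← 27.724781 − (+6.722e-03/-3.437e+00) = 27.726737
iter 4: u=1.592019  f(a)=+8.236e-07  f'(a)=-3.436e+00  a ← 27.726737 − (+8.236e-07/-3.436e+00) = 27.726737
iter 5: u=1.592019  f(a)=+2.842e-14  f'(a)=-3.436e+00  a ← 27.726737 − (+2.842e-14/-3.436e+00) = 27.726737
converged: |Δa| < 1e-12 after 5 iterations
sag = a·(cosh(S/(2a)) − 1) = 27.726737·(cosh(1.592019) − 1) = 43.214549
T_max/T_min = cosh(S/(2a)) = 2.558588

a=27.727 sag=43.215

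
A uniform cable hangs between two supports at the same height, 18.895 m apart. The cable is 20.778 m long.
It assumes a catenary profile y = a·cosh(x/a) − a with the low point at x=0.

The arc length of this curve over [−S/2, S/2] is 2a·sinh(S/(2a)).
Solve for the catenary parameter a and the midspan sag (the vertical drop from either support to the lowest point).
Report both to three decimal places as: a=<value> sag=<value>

a=12.396 sag=3.778

seed: a₀ = √(S³/(24(L−S))) = √(18.895³/(24·1.883)) = 12.217703
iter 1: u=0.773263  f(a)=+5.710e-02  f'(a)=-3.271e-01  a ← 12.217703 − (+5.710e-02/-3.271e-01) = 12.392295
iter 2: u=0.762369  f(a)=+1.247e-03  f'(a)=-3.129e-01  a ← 12.392295 − (+1.247e-03/-3.129e-01) = 12.396280
iter 3: u=0.762124  f(a)=+6.242e-07  f'(a)=-3.126e-01  a ← 12.396280 − (+6.242e-07/-3.126e-01) = 12.396282
iter 4: u=0.762124  f(a)=+1.599e-13  f'(a)=-3.126e-01  a ← 12.396282 − (+1.599e-13/-3.126e-01) = 12.396282
converged: |Δa| < 1e-12 after 4 iterations
sag = a·(cosh(S/(2a)) − 1) = 12.396282·(cosh(0.762124) − 1) = 3.777744
T_max/T_min = cosh(S/(2a)) = 1.304748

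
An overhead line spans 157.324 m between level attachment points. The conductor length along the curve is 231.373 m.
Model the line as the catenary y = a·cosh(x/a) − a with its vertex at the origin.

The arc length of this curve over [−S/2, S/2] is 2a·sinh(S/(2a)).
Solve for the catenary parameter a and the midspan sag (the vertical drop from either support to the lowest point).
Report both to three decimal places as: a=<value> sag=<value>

seed: a₀ = √(S³/(24(L−S))) = √(157.324³/(24·74.049)) = 46.808772
iter 1: u=1.680497  f(a)=+1.119e+01  f'(a)=-4.152e+00  a ← 46.808772 − (+1.119e+01/-4.152e+00) = 49.502966
iter 2: u=1.589036  f(a)=+1.039e+00  f'(a)=-3.414e+00  a ← 49.502966 − (+1.039e+00/-3.414e+00) = 49.807163
iter 3: u=1.579331  f(a)=+1.097e-02  f'(a)=-3.342e+00  a ← 49.807163 − (+1.097e-02/-3.342e+00) = 49.810446
iter 4: u=1.579227  f(a)=+1.254e-06  f'(a)=-3.342e+00  a ← 49.810446 − (+1.254e-06/-3.342e+00) = 49.810447
iter 5: u=1.579227  f(a)=+0.000e+00  f'(a)=-3.342e+00  a ← 49.810447 − (+0.000e+00/-3.342e+00) = 49.810447
converged: |Δa| < 1e-12 after 5 iterations
sag = a·(cosh(S/(2a)) − 1) = 49.810447·(cosh(1.579227) − 1) = 76.143699
T_max/T_min = cosh(S/(2a)) = 2.528669

a=49.810 sag=76.144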